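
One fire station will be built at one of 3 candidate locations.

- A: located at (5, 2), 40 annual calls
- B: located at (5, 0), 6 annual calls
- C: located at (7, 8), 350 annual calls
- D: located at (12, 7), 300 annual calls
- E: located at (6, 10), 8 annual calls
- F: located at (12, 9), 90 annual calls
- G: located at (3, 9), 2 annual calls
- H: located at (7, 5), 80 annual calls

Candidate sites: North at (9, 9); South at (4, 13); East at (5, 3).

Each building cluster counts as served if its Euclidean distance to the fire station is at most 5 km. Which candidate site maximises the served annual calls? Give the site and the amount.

Coverage radius r = 5 km; a point is covered iff (Δx)²+(Δy)² ≤ 5² = 25.
  North (9, 9): covers {C, D, E, F, H} → 828
  South (4, 13): covers {E, G} → 10
  East (5, 3): covers {A, B, H} → 126
Maximum coverage at North: 828 annual calls.

North, covering 828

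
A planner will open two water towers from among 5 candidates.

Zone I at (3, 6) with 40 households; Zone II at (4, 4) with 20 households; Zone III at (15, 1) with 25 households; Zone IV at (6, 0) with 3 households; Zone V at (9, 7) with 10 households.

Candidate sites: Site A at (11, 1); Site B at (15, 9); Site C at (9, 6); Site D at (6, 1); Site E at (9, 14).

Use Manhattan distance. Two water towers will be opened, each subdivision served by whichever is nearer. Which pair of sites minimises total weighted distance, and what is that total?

{Site A, Site C}, total 508

Evaluate every pair (each demand assigned to the nearer of the two):
  {Site A, Site C}: total = 508
  {Site C, Site D}: total = 578
  {Site A, Site D}: total = 603
  {Site B, Site C}: total = 617
  {Site C, Site E}: total = 692
  {Site B, Site D}: total = 703
  {Site D, Site E}: total = 718
  {Site A, Site E}: total = 908
  {Site A, Site B}: total = 918
  {Site B, Site E}: total = 1181
Best pair: {Site A, Site C} with total 508.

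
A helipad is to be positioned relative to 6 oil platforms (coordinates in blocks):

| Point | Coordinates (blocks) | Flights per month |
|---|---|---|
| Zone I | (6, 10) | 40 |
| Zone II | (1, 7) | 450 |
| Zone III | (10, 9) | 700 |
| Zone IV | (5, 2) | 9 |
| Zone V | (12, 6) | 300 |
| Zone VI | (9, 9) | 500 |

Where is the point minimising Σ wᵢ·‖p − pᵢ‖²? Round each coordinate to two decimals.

(7.92, 8.09)

The minimiser of Σwᵢ‖p−pᵢ‖² is the weighted centroid p* = (Σwᵢpᵢ)/(Σwᵢ).
Σwᵢ = 1999.
Σwᵢxᵢ = 40·6 + 450·1 + 700·10 + 9·5 + 300·12 + 500·9 = 15835.
Σwᵢyᵢ = 40·10 + 450·7 + 700·9 + 9·2 + 300·6 + 500·9 = 16168.
x* = 15835/1999 = 7.92, y* = 16168/1999 = 8.09.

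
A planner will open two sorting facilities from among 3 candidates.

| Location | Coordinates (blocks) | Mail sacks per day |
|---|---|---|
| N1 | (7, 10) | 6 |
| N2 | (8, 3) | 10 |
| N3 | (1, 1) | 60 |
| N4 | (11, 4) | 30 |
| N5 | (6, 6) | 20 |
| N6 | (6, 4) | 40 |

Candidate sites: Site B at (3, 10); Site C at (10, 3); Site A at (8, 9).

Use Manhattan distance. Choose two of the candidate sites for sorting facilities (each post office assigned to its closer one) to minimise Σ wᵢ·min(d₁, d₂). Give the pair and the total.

Evaluate every pair (each demand assigned to the nearer of the two):
  {Site C, Site A}: total = 1052
  {Site B, Site C}: total = 1104
  {Site B, Site A}: total = 1352
Best pair: {Site C, Site A} with total 1052.

{Site C, Site A}, total 1052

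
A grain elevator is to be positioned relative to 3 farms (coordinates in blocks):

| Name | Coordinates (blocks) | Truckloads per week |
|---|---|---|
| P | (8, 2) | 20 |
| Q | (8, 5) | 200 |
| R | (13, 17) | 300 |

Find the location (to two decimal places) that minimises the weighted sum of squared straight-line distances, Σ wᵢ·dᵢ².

(10.88, 11.81)

The minimiser of Σwᵢ‖p−pᵢ‖² is the weighted centroid p* = (Σwᵢpᵢ)/(Σwᵢ).
Σwᵢ = 520.
Σwᵢxᵢ = 20·8 + 200·8 + 300·13 = 5660.
Σwᵢyᵢ = 20·2 + 200·5 + 300·17 = 6140.
x* = 5660/520 = 10.88, y* = 6140/520 = 11.81.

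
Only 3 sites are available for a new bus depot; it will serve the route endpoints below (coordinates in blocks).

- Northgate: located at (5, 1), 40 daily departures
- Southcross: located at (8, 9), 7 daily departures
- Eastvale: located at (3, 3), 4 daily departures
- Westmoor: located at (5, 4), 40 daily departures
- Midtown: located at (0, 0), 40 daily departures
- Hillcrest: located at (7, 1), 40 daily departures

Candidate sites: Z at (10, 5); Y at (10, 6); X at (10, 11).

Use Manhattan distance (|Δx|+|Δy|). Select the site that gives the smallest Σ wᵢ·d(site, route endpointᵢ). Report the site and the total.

Total weighted distance at each candidate:
  Z (10, 5): total = 1558
  Y (10, 6): total = 1715
  X (10, 11): total = 2528
Minimum is at Z with total 1558 blocks.

Z, total 1558 blocks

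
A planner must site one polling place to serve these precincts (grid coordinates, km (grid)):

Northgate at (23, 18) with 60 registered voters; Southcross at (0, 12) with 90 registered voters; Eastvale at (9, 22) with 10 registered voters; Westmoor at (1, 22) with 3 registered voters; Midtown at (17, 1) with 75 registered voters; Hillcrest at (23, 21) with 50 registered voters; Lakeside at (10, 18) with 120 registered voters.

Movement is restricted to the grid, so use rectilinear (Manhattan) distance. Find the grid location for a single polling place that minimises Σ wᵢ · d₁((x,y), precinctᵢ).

(10, 18)

Manhattan distance separates: Σwᵢ(|x−xᵢ|+|y−yᵢ|) = Σwᵢ|x−xᵢ| + Σwᵢ|y−yᵢ|, so x and y are optimised independently as 1-D weighted medians.
Total weight W = 408; half = 204.
x-coordinate, sorted with cumulative weight:
  x=0 (Southcross, w=90) cum 90
  x=1 (Westmoor, w=3) cum 93
  x=9 (Eastvale, w=10) cum 103
  x=10 (Lakeside, w=120) cum 223  ← median
  x=17 (Midtown, w=75) cum 298
  x=23 (Northgate, w=60) cum 358
  x=23 (Hillcrest, w=50) cum 408
⇒ x* = 10
y-coordinate, sorted with cumulative weight:
  y=1 (Midtown, w=75) cum 75
  y=12 (Southcross, w=90) cum 165
  y=18 (Northgate, w=60) cum 225  ← median
  y=18 (Lakeside, w=120) cum 345
  y=21 (Hillcrest, w=50) cum 395
  y=22 (Eastvale, w=10) cum 405
  y=22 (Westmoor, w=3) cum 408
⇒ y* = 18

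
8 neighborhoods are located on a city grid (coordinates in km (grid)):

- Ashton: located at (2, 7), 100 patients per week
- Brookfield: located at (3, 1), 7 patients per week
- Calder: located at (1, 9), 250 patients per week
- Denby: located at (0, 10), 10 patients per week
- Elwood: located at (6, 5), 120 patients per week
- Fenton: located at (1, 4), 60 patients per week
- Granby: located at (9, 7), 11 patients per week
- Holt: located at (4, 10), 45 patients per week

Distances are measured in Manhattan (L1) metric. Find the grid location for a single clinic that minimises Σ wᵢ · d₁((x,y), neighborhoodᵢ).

(1, 9)

Manhattan distance separates: Σwᵢ(|x−xᵢ|+|y−yᵢ|) = Σwᵢ|x−xᵢ| + Σwᵢ|y−yᵢ|, so x and y are optimised independently as 1-D weighted medians.
Total weight W = 603; half = 301.5.
x-coordinate, sorted with cumulative weight:
  x=0 (Denby, w=10) cum 10
  x=1 (Calder, w=250) cum 260
  x=1 (Fenton, w=60) cum 320  ← median
  x=2 (Ashton, w=100) cum 420
  x=3 (Brookfield, w=7) cum 427
  x=4 (Holt, w=45) cum 472
  x=6 (Elwood, w=120) cum 592
  x=9 (Granby, w=11) cum 603
⇒ x* = 1
y-coordinate, sorted with cumulative weight:
  y=1 (Brookfield, w=7) cum 7
  y=4 (Fenton, w=60) cum 67
  y=5 (Elwood, w=120) cum 187
  y=7 (Ashton, w=100) cum 287
  y=7 (Granby, w=11) cum 298
  y=9 (Calder, w=250) cum 548  ← median
  y=10 (Denby, w=10) cum 558
  y=10 (Holt, w=45) cum 603
⇒ y* = 9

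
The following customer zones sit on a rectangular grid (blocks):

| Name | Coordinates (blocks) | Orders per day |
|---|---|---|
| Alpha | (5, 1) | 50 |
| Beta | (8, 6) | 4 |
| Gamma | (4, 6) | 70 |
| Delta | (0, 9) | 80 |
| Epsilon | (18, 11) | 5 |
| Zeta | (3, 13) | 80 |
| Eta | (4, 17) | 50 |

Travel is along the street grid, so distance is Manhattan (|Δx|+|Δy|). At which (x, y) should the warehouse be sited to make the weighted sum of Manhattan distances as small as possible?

Manhattan distance separates: Σwᵢ(|x−xᵢ|+|y−yᵢ|) = Σwᵢ|x−xᵢ| + Σwᵢ|y−yᵢ|, so x and y are optimised independently as 1-D weighted medians.
Total weight W = 339; half = 169.5.
x-coordinate, sorted with cumulative weight:
  x=0 (Delta, w=80) cum 80
  x=3 (Zeta, w=80) cum 160
  x=4 (Gamma, w=70) cum 230  ← median
  x=4 (Eta, w=50) cum 280
  x=5 (Alpha, w=50) cum 330
  x=8 (Beta, w=4) cum 334
  x=18 (Epsilon, w=5) cum 339
⇒ x* = 4
y-coordinate, sorted with cumulative weight:
  y=1 (Alpha, w=50) cum 50
  y=6 (Beta, w=4) cum 54
  y=6 (Gamma, w=70) cum 124
  y=9 (Delta, w=80) cum 204  ← median
  y=11 (Epsilon, w=5) cum 209
  y=13 (Zeta, w=80) cum 289
  y=17 (Eta, w=50) cum 339
⇒ y* = 9

(4, 9)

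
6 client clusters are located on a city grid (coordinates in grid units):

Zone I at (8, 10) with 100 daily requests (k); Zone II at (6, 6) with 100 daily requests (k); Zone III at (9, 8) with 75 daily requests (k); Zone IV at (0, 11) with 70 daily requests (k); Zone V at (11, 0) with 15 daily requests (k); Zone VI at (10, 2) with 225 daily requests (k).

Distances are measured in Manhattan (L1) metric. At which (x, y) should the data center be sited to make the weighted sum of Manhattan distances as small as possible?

Manhattan distance separates: Σwᵢ(|x−xᵢ|+|y−yᵢ|) = Σwᵢ|x−xᵢ| + Σwᵢ|y−yᵢ|, so x and y are optimised independently as 1-D weighted medians.
Total weight W = 585; half = 292.5.
x-coordinate, sorted with cumulative weight:
  x=0 (Zone IV, w=70) cum 70
  x=6 (Zone II, w=100) cum 170
  x=8 (Zone I, w=100) cum 270
  x=9 (Zone III, w=75) cum 345  ← median
  x=10 (Zone VI, w=225) cum 570
  x=11 (Zone V, w=15) cum 585
⇒ x* = 9
y-coordinate, sorted with cumulative weight:
  y=0 (Zone V, w=15) cum 15
  y=2 (Zone VI, w=225) cum 240
  y=6 (Zone II, w=100) cum 340  ← median
  y=8 (Zone III, w=75) cum 415
  y=10 (Zone I, w=100) cum 515
  y=11 (Zone IV, w=70) cum 585
⇒ y* = 6

(9, 6)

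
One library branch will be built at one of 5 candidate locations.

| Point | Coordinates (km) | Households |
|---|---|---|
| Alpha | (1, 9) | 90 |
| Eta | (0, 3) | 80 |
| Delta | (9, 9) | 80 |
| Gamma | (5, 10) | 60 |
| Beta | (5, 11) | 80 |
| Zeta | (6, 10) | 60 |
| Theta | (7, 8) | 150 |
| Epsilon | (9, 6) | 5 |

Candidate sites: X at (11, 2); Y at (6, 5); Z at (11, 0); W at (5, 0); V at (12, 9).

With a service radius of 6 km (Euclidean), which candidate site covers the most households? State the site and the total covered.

Coverage radius r = 6 km; a point is covered iff (Δx)²+(Δy)² ≤ 6² = 36.
  X (11, 2): covers {Epsilon} → 5
  Y (6, 5): covers {Delta, Gamma, Zeta, Theta, Epsilon} → 355
  Z (11, 0): covers {none} → 0
  W (5, 0): covers {Eta} → 80
  V (12, 9): covers {Delta, Theta, Epsilon} → 235
Maximum coverage at Y: 355 households.

Y, covering 355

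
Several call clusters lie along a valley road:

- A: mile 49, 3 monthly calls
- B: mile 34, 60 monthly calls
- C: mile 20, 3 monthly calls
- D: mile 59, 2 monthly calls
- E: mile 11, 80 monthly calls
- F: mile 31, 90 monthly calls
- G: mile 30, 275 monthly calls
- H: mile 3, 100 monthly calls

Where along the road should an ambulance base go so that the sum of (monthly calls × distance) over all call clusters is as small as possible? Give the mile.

For a sum of weighted absolute distances on a line, the optimum is the weighted median (not the mean). Total weight W = 613; half-weight = 306.5.
Sort by position and accumulate weight:
  mile 3 (H, w=100) → cum 100
  mile 11 (E, w=80) → cum 180
  mile 20 (C, w=3) → cum 183
  mile 30 (G, w=275) → cum 458  ≥ 306.5 → median here
  mile 31 (F, w=90) → cum 548
  mile 34 (B, w=60) → cum 608
  mile 49 (A, w=3) → cum 611
  mile 59 (D, w=2) → cum 613
Optimal location: mile 30.

x = 30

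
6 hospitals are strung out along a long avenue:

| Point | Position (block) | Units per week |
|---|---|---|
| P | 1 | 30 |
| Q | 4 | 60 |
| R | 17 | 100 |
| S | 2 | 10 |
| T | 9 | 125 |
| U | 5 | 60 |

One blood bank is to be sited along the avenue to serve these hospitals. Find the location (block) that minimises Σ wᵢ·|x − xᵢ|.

x = 9

For a sum of weighted absolute distances on a line, the optimum is the weighted median (not the mean). Total weight W = 385; half-weight = 192.5.
Sort by position and accumulate weight:
  block 1 (P, w=30) → cum 30
  block 2 (S, w=10) → cum 40
  block 4 (Q, w=60) → cum 100
  block 5 (U, w=60) → cum 160
  block 9 (T, w=125) → cum 285  ≥ 192.5 → median here
  block 17 (R, w=100) → cum 385
Optimal location: block 9.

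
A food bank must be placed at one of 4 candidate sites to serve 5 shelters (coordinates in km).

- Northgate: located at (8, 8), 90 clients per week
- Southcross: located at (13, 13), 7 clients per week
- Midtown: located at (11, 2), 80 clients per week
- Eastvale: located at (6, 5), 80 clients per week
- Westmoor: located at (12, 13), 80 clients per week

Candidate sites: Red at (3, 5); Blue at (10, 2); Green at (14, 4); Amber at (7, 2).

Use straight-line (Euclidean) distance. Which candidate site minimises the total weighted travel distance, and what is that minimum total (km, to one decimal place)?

Total weighted distance at each candidate:
  Red (3, 5): total = 2501.3
  Blue (10, 2): total = 2023.4
  Green (14, 4): total = 2383.4
  Amber (7, 2): total = 2174.8
Minimum is at Blue with total 2023.4 km.

Blue, total 2023.4 km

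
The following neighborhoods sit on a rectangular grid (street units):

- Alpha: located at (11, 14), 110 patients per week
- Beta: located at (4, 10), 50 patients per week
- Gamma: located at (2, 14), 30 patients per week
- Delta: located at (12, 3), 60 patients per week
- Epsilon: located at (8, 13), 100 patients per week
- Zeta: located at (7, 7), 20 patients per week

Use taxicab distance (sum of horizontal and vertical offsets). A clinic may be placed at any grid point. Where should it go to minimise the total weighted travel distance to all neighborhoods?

Manhattan distance separates: Σwᵢ(|x−xᵢ|+|y−yᵢ|) = Σwᵢ|x−xᵢ| + Σwᵢ|y−yᵢ|, so x and y are optimised independently as 1-D weighted medians.
Total weight W = 370; half = 185.
x-coordinate, sorted with cumulative weight:
  x=2 (Gamma, w=30) cum 30
  x=4 (Beta, w=50) cum 80
  x=7 (Zeta, w=20) cum 100
  x=8 (Epsilon, w=100) cum 200  ← median
  x=11 (Alpha, w=110) cum 310
  x=12 (Delta, w=60) cum 370
⇒ x* = 8
y-coordinate, sorted with cumulative weight:
  y=3 (Delta, w=60) cum 60
  y=7 (Zeta, w=20) cum 80
  y=10 (Beta, w=50) cum 130
  y=13 (Epsilon, w=100) cum 230  ← median
  y=14 (Alpha, w=110) cum 340
  y=14 (Gamma, w=30) cum 370
⇒ y* = 13

(8, 13)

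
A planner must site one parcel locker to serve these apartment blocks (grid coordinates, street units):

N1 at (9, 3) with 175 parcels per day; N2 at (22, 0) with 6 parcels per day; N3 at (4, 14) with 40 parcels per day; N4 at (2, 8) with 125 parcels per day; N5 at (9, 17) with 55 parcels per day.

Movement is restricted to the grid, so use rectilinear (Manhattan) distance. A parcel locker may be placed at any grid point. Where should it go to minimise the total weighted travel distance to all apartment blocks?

(9, 8)

Manhattan distance separates: Σwᵢ(|x−xᵢ|+|y−yᵢ|) = Σwᵢ|x−xᵢ| + Σwᵢ|y−yᵢ|, so x and y are optimised independently as 1-D weighted medians.
Total weight W = 401; half = 200.5.
x-coordinate, sorted with cumulative weight:
  x=2 (N4, w=125) cum 125
  x=4 (N3, w=40) cum 165
  x=9 (N1, w=175) cum 340  ← median
  x=9 (N5, w=55) cum 395
  x=22 (N2, w=6) cum 401
⇒ x* = 9
y-coordinate, sorted with cumulative weight:
  y=0 (N2, w=6) cum 6
  y=3 (N1, w=175) cum 181
  y=8 (N4, w=125) cum 306  ← median
  y=14 (N3, w=40) cum 346
  y=17 (N5, w=55) cum 401
⇒ y* = 8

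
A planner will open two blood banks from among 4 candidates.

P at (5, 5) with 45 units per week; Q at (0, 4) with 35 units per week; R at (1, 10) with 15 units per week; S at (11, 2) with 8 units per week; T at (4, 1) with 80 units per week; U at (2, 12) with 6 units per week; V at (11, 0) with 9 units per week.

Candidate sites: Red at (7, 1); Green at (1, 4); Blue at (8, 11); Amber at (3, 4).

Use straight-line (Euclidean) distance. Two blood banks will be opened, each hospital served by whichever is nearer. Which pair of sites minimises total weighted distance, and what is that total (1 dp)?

Evaluate every pair (each demand assigned to the nearer of the two):
  {Red, Amber}: total = 659.0
  {Red, Green}: total = 669.0
  {Green, Amber}: total = 673.4
  {Blue, Amber}: total = 736.4
  {Green, Blue}: total = 859.3
  {Red, Blue}: total = 920.5
Best pair: {Red, Amber} with total 659.0.

{Red, Amber}, total 659.0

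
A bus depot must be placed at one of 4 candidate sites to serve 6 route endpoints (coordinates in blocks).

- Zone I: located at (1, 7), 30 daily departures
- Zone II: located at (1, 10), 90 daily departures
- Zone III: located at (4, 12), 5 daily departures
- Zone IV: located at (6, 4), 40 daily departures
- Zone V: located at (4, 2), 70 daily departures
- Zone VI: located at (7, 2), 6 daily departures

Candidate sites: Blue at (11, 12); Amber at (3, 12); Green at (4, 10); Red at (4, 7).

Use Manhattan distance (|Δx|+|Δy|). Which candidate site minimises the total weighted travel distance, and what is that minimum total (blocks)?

Total weighted distance at each candidate:
  Blue (11, 12): total = 3359
  Amber (3, 12): total = 1869
  Green (4, 10): total = 1406
  Red (4, 7): total = 1253
Minimum is at Red with total 1253 blocks.

Red, total 1253 blocks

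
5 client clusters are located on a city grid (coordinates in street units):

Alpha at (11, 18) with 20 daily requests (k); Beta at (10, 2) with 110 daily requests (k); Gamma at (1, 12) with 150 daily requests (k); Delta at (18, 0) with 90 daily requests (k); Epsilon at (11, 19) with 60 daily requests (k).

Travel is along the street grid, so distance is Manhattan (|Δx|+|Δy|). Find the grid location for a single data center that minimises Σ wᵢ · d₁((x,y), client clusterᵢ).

(10, 12)

Manhattan distance separates: Σwᵢ(|x−xᵢ|+|y−yᵢ|) = Σwᵢ|x−xᵢ| + Σwᵢ|y−yᵢ|, so x and y are optimised independently as 1-D weighted medians.
Total weight W = 430; half = 215.
x-coordinate, sorted with cumulative weight:
  x=1 (Gamma, w=150) cum 150
  x=10 (Beta, w=110) cum 260  ← median
  x=11 (Alpha, w=20) cum 280
  x=11 (Epsilon, w=60) cum 340
  x=18 (Delta, w=90) cum 430
⇒ x* = 10
y-coordinate, sorted with cumulative weight:
  y=0 (Delta, w=90) cum 90
  y=2 (Beta, w=110) cum 200
  y=12 (Gamma, w=150) cum 350  ← median
  y=18 (Alpha, w=20) cum 370
  y=19 (Epsilon, w=60) cum 430
⇒ y* = 12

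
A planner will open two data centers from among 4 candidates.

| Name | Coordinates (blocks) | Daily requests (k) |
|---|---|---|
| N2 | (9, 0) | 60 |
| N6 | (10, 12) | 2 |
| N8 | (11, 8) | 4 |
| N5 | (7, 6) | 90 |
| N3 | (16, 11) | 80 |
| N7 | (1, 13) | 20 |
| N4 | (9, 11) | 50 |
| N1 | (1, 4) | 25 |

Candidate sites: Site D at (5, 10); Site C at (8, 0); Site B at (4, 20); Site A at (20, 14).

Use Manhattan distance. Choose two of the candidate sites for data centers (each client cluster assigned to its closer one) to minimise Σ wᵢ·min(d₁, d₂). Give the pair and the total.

Evaluate every pair (each demand assigned to the nearer of the two):
  {Site D, Site C}: total = 2246
  {Site C, Site A}: total = 2593
  {Site D, Site A}: total = 2626
  {Site D, Site B}: total = 3026
  {Site C, Site B}: total = 3357
  {Site B, Site A}: total = 5049
Best pair: {Site D, Site C} with total 2246.

{Site D, Site C}, total 2246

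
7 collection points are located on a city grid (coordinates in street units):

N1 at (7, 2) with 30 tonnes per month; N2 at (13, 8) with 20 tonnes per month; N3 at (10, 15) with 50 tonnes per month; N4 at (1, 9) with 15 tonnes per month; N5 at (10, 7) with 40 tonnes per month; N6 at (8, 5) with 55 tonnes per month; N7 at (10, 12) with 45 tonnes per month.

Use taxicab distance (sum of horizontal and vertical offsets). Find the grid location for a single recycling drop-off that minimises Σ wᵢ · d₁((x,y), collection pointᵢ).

Manhattan distance separates: Σwᵢ(|x−xᵢ|+|y−yᵢ|) = Σwᵢ|x−xᵢ| + Σwᵢ|y−yᵢ|, so x and y are optimised independently as 1-D weighted medians.
Total weight W = 255; half = 127.5.
x-coordinate, sorted with cumulative weight:
  x=1 (N4, w=15) cum 15
  x=7 (N1, w=30) cum 45
  x=8 (N6, w=55) cum 100
  x=10 (N3, w=50) cum 150  ← median
  x=10 (N5, w=40) cum 190
  x=10 (N7, w=45) cum 235
  x=13 (N2, w=20) cum 255
⇒ x* = 10
y-coordinate, sorted with cumulative weight:
  y=2 (N1, w=30) cum 30
  y=5 (N6, w=55) cum 85
  y=7 (N5, w=40) cum 125
  y=8 (N2, w=20) cum 145  ← median
  y=9 (N4, w=15) cum 160
  y=12 (N7, w=45) cum 205
  y=15 (N3, w=50) cum 255
⇒ y* = 8

(10, 8)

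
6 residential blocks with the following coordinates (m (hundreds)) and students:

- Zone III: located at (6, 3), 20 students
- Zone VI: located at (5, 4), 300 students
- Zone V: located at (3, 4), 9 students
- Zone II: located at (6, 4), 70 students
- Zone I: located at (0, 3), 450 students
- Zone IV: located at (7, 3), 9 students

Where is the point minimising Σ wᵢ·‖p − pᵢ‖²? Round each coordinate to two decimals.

(2.48, 3.44)

The minimiser of Σwᵢ‖p−pᵢ‖² is the weighted centroid p* = (Σwᵢpᵢ)/(Σwᵢ).
Σwᵢ = 858.
Σwᵢxᵢ = 20·6 + 300·5 + 9·3 + 70·6 + 450·0 + 9·7 = 2130.
Σwᵢyᵢ = 20·3 + 300·4 + 9·4 + 70·4 + 450·3 + 9·3 = 2953.
x* = 2130/858 = 2.48, y* = 2953/858 = 3.44.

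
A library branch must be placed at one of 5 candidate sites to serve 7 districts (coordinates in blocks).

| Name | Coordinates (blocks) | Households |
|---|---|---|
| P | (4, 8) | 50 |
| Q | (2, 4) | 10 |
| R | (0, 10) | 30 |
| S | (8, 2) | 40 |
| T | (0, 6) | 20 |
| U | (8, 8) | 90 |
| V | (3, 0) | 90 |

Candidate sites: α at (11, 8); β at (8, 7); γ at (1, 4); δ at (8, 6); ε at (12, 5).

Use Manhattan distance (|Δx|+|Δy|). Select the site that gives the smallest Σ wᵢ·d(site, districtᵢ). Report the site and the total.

β, total 2220 blocks

Total weighted distance at each candidate:
  α (11, 8): total = 3200
  β (8, 7): total = 2220
  γ (1, 4): total = 2520
  δ (8, 6): total = 2230
  ε (12, 5): total = 3600
Minimum is at β with total 2220 blocks.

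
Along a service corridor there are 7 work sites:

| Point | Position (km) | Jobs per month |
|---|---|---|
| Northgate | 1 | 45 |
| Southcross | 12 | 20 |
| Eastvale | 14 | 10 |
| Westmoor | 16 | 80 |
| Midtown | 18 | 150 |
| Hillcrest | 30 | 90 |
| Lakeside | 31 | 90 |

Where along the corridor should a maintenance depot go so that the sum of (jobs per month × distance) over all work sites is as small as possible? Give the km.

x = 18

For a sum of weighted absolute distances on a line, the optimum is the weighted median (not the mean). Total weight W = 485; half-weight = 242.5.
Sort by position and accumulate weight:
  km 1 (Northgate, w=45) → cum 45
  km 12 (Southcross, w=20) → cum 65
  km 14 (Eastvale, w=10) → cum 75
  km 16 (Westmoor, w=80) → cum 155
  km 18 (Midtown, w=150) → cum 305  ≥ 242.5 → median here
  km 30 (Hillcrest, w=90) → cum 395
  km 31 (Lakeside, w=90) → cum 485
Optimal location: km 18.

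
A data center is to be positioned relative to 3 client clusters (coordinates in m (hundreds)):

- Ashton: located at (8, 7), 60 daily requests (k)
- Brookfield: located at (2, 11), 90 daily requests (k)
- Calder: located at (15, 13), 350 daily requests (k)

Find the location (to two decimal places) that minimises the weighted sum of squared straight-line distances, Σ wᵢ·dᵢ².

(11.82, 11.92)

The minimiser of Σwᵢ‖p−pᵢ‖² is the weighted centroid p* = (Σwᵢpᵢ)/(Σwᵢ).
Σwᵢ = 500.
Σwᵢxᵢ = 60·8 + 90·2 + 350·15 = 5910.
Σwᵢyᵢ = 60·7 + 90·11 + 350·13 = 5960.
x* = 5910/500 = 11.82, y* = 5960/500 = 11.92.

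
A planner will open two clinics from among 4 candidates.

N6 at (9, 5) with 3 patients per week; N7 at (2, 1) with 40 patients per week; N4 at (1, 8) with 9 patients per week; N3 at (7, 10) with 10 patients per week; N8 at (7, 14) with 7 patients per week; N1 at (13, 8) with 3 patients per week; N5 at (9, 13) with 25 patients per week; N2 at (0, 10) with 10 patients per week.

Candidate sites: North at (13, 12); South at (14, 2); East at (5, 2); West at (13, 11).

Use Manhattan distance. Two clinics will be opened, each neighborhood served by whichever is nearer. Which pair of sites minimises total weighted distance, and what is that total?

Evaluate every pair (each demand assigned to the nearer of the two):
  {North, East}: total = 674
  {East, West}: total = 693
  {South, East}: total = 995
  {North, South}: total = 1111
  {South, West}: total = 1111
  {North, West}: total = 1405
Best pair: {North, East} with total 674.

{North, East}, total 674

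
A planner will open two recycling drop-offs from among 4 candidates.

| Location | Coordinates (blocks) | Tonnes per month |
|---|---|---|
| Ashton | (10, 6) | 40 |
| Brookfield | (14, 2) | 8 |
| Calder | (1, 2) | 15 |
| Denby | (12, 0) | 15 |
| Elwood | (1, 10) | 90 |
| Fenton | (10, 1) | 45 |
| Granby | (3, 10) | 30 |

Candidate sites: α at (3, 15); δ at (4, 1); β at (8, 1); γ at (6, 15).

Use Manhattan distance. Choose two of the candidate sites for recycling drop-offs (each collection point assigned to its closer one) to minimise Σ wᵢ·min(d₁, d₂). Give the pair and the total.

Evaluate every pair (each demand assigned to the nearer of the two):
  {α, β}: total = 1401
  {β, γ}: total = 1761
  {α, δ}: total = 1773
  {δ, β}: total = 1941
  {δ, γ}: total = 2133
  {α, γ}: total = 2818
Best pair: {α, β} with total 1401.

{α, β}, total 1401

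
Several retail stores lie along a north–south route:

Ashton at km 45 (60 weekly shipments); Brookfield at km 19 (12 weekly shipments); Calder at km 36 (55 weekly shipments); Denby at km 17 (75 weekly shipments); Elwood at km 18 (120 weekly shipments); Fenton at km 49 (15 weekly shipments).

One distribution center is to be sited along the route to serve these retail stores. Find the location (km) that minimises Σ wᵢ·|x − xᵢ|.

For a sum of weighted absolute distances on a line, the optimum is the weighted median (not the mean). Total weight W = 337; half-weight = 168.5.
Sort by position and accumulate weight:
  km 17 (Denby, w=75) → cum 75
  km 18 (Elwood, w=120) → cum 195  ≥ 168.5 → median here
  km 19 (Brookfield, w=12) → cum 207
  km 36 (Calder, w=55) → cum 262
  km 45 (Ashton, w=60) → cum 322
  km 49 (Fenton, w=15) → cum 337
Optimal location: km 18.

x = 18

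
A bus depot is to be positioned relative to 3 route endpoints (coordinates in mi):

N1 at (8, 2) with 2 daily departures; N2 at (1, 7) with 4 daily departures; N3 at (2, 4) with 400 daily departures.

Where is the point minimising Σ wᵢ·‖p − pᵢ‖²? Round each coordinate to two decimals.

(2.02, 4.02)

The minimiser of Σwᵢ‖p−pᵢ‖² is the weighted centroid p* = (Σwᵢpᵢ)/(Σwᵢ).
Σwᵢ = 406.
Σwᵢxᵢ = 2·8 + 4·1 + 400·2 = 820.
Σwᵢyᵢ = 2·2 + 4·7 + 400·4 = 1632.
x* = 820/406 = 2.02, y* = 1632/406 = 4.02.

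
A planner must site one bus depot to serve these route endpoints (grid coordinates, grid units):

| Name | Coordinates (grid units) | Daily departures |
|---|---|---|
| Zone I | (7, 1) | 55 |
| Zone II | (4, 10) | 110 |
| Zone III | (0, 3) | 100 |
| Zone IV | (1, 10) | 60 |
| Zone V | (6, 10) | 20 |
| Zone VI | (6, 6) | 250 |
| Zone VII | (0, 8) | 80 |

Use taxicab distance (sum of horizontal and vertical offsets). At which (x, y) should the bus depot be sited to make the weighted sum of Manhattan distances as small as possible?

(4, 6)

Manhattan distance separates: Σwᵢ(|x−xᵢ|+|y−yᵢ|) = Σwᵢ|x−xᵢ| + Σwᵢ|y−yᵢ|, so x and y are optimised independently as 1-D weighted medians.
Total weight W = 675; half = 337.5.
x-coordinate, sorted with cumulative weight:
  x=0 (Zone III, w=100) cum 100
  x=0 (Zone VII, w=80) cum 180
  x=1 (Zone IV, w=60) cum 240
  x=4 (Zone II, w=110) cum 350  ← median
  x=6 (Zone V, w=20) cum 370
  x=6 (Zone VI, w=250) cum 620
  x=7 (Zone I, w=55) cum 675
⇒ x* = 4
y-coordinate, sorted with cumulative weight:
  y=1 (Zone I, w=55) cum 55
  y=3 (Zone III, w=100) cum 155
  y=6 (Zone VI, w=250) cum 405  ← median
  y=8 (Zone VII, w=80) cum 485
  y=10 (Zone II, w=110) cum 595
  y=10 (Zone IV, w=60) cum 655
  y=10 (Zone V, w=20) cum 675
⇒ y* = 6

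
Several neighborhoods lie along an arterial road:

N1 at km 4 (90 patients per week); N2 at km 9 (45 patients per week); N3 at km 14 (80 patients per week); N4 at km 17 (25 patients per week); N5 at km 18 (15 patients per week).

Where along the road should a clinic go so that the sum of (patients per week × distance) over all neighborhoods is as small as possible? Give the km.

x = 9

For a sum of weighted absolute distances on a line, the optimum is the weighted median (not the mean). Total weight W = 255; half-weight = 127.5.
Sort by position and accumulate weight:
  km 4 (N1, w=90) → cum 90
  km 9 (N2, w=45) → cum 135  ≥ 127.5 → median here
  km 14 (N3, w=80) → cum 215
  km 17 (N4, w=25) → cum 240
  km 18 (N5, w=15) → cum 255
Optimal location: km 9.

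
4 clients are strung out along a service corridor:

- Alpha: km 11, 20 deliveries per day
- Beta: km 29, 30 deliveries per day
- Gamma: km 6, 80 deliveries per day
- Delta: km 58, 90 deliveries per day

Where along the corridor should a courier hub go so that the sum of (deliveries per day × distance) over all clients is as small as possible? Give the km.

x = 29

For a sum of weighted absolute distances on a line, the optimum is the weighted median (not the mean). Total weight W = 220; half-weight = 110.
Sort by position and accumulate weight:
  km 6 (Gamma, w=80) → cum 80
  km 11 (Alpha, w=20) → cum 100
  km 29 (Beta, w=30) → cum 130  ≥ 110 → median here
  km 58 (Delta, w=90) → cum 220
Optimal location: km 29.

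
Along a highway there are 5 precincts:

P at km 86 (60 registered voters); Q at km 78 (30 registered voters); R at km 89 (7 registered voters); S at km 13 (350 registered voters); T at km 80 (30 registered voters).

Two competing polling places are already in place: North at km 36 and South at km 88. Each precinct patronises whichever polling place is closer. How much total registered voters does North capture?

The indifferent point is the midpoint (36+88)/2 = 62; precincts left of it (closer to North at 36) go to North, those right go to South.
  S at 13 (w=350) → North
  Q at 78 (w=30) → South
  T at 80 (w=30) → South
  P at 86 (w=60) → South
  R at 89 (w=7) → South
North captures 350; South captures 127.

350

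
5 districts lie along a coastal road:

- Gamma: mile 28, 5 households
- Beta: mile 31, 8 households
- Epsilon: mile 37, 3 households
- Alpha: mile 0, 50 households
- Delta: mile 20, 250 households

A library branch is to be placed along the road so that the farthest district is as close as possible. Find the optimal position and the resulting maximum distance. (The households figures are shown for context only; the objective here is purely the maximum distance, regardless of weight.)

location 18.5, max distance 18.5

The 1-center on a line is the midpoint of the two extreme points: leftmost at 0, rightmost at 37.
Optimal location = (0 + 37)/2 = 18.5; maximum distance = (37 − 0)/2 = 18.5.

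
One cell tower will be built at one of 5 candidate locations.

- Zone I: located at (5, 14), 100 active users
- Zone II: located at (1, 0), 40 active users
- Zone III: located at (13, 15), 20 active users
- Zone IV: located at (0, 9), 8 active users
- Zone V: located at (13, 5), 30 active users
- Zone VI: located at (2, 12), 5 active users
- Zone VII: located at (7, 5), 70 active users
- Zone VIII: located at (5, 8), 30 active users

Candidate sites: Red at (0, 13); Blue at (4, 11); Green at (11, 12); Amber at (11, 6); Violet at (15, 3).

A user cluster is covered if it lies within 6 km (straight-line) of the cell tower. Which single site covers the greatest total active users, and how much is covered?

Coverage radius r = 6 km; a point is covered iff (Δx)²+(Δy)² ≤ 6² = 36.
  Red (0, 13): covers {Zone I, Zone IV, Zone VI} → 113
  Blue (4, 11): covers {Zone I, Zone IV, Zone VI, Zone VIII} → 143
  Green (11, 12): covers {Zone III} → 20
  Amber (11, 6): covers {Zone V, Zone VII} → 100
  Violet (15, 3): covers {Zone V} → 30
Maximum coverage at Blue: 143 active users.

Blue, covering 143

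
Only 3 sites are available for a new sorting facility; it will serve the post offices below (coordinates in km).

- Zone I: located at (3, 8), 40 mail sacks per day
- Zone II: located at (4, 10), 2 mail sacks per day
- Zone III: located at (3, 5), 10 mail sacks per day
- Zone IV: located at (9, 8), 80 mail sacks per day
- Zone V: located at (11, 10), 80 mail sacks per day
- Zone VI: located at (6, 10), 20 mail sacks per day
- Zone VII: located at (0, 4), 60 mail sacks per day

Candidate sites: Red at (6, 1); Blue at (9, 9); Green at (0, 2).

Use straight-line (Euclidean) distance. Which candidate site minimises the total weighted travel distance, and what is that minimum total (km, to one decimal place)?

Blue, total 1265.5 km

Total weighted distance at each candidate:
  Red (6, 1): total = 2388.5
  Blue (9, 9): total = 1265.5
  Green (0, 2): total = 2602.1
Minimum is at Blue with total 1265.5 km.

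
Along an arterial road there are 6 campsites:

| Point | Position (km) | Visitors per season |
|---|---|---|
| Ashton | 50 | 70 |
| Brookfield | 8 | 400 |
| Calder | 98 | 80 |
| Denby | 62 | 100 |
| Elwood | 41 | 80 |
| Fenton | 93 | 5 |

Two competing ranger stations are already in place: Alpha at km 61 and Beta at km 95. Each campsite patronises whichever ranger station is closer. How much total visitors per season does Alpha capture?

The indifferent point is the midpoint (61+95)/2 = 78; campsites left of it (closer to Alpha at 61) go to Alpha, those right go to Beta.
  Brookfield at 8 (w=400) → Alpha
  Elwood at 41 (w=80) → Alpha
  Ashton at 50 (w=70) → Alpha
  Denby at 62 (w=100) → Alpha
  Fenton at 93 (w=5) → Beta
  Calder at 98 (w=80) → Beta
Alpha captures 650; Beta captures 85.

650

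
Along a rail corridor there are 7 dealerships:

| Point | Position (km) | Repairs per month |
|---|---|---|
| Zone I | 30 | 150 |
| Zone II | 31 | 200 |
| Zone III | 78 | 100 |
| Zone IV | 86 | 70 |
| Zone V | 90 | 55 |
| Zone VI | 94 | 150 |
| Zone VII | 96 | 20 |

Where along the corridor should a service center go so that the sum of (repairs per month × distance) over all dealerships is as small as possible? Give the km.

x = 78

For a sum of weighted absolute distances on a line, the optimum is the weighted median (not the mean). Total weight W = 745; half-weight = 372.5.
Sort by position and accumulate weight:
  km 30 (Zone I, w=150) → cum 150
  km 31 (Zone II, w=200) → cum 350
  km 78 (Zone III, w=100) → cum 450  ≥ 372.5 → median here
  km 86 (Zone IV, w=70) → cum 520
  km 90 (Zone V, w=55) → cum 575
  km 94 (Zone VI, w=150) → cum 725
  km 96 (Zone VII, w=20) → cum 745
Optimal location: km 78.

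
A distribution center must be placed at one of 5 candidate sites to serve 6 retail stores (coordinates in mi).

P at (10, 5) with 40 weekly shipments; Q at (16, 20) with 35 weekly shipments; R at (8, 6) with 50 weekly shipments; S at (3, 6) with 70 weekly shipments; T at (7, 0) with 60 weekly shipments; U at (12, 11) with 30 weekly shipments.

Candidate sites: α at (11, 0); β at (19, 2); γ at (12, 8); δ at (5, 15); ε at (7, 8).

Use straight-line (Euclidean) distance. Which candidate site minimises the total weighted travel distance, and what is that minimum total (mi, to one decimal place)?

ε, total 1774.5 mi

Total weighted distance at each candidate:
  α (11, 0): total = 2532.3
  β (19, 2): total = 3829.9
  γ (12, 8): total = 2112.0
  δ (5, 15): total = 3139.7
  ε (7, 8): total = 1774.5
Minimum is at ε with total 1774.5 mi.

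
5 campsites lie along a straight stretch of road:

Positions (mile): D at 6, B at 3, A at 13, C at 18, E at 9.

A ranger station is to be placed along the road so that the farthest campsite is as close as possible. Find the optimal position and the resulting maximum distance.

location 10.5, max distance 7.5

The 1-center on a line is the midpoint of the two extreme points: leftmost at 3, rightmost at 18.
Optimal location = (3 + 18)/2 = 10.5; maximum distance = (18 − 3)/2 = 7.5.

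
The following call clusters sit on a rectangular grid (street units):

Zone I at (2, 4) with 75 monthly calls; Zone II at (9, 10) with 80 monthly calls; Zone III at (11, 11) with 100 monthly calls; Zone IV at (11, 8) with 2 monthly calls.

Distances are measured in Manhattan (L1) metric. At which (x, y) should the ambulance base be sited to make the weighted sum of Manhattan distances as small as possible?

(9, 10)

Manhattan distance separates: Σwᵢ(|x−xᵢ|+|y−yᵢ|) = Σwᵢ|x−xᵢ| + Σwᵢ|y−yᵢ|, so x and y are optimised independently as 1-D weighted medians.
Total weight W = 257; half = 128.5.
x-coordinate, sorted with cumulative weight:
  x=2 (Zone I, w=75) cum 75
  x=9 (Zone II, w=80) cum 155  ← median
  x=11 (Zone III, w=100) cum 255
  x=11 (Zone IV, w=2) cum 257
⇒ x* = 9
y-coordinate, sorted with cumulative weight:
  y=4 (Zone I, w=75) cum 75
  y=8 (Zone IV, w=2) cum 77
  y=10 (Zone II, w=80) cum 157  ← median
  y=11 (Zone III, w=100) cum 257
⇒ y* = 10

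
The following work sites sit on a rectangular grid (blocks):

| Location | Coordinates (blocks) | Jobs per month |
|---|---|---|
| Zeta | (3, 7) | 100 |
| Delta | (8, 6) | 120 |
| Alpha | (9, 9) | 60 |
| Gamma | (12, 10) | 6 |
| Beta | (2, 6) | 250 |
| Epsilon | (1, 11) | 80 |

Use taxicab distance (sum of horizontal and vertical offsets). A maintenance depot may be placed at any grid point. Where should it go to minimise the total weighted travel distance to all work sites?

Manhattan distance separates: Σwᵢ(|x−xᵢ|+|y−yᵢ|) = Σwᵢ|x−xᵢ| + Σwᵢ|y−yᵢ|, so x and y are optimised independently as 1-D weighted medians.
Total weight W = 616; half = 308.
x-coordinate, sorted with cumulative weight:
  x=1 (Epsilon, w=80) cum 80
  x=2 (Beta, w=250) cum 330  ← median
  x=3 (Zeta, w=100) cum 430
  x=8 (Delta, w=120) cum 550
  x=9 (Alpha, w=60) cum 610
  x=12 (Gamma, w=6) cum 616
⇒ x* = 2
y-coordinate, sorted with cumulative weight:
  y=6 (Delta, w=120) cum 120
  y=6 (Beta, w=250) cum 370  ← median
  y=7 (Zeta, w=100) cum 470
  y=9 (Alpha, w=60) cum 530
  y=10 (Gamma, w=6) cum 536
  y=11 (Epsilon, w=80) cum 616
⇒ y* = 6

(2, 6)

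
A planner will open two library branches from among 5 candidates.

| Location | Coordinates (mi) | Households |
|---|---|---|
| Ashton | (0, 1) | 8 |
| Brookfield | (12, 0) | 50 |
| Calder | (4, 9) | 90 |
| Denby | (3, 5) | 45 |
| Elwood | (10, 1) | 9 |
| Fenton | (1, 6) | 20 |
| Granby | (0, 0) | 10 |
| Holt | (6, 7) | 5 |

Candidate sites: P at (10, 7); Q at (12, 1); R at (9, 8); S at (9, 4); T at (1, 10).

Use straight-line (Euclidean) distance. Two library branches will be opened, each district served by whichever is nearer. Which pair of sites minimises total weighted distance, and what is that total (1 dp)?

{Q, T}, total 877.0

Evaluate every pair (each demand assigned to the nearer of the two):
  {Q, T}: total = 877.0
  {S, T}: total = 1077.5
  {P, T}: total = 1217.9
  {Q, R}: total = 1221.1
  {R, T}: total = 1286.5
  {Q, S}: total = 1338.6
  {R, S}: total = 1366.2
  {P, Q}: total = 1379.6
  {P, S}: total = 1480.7
  {P, R}: total = 1571.2
Best pair: {Q, T} with total 877.0.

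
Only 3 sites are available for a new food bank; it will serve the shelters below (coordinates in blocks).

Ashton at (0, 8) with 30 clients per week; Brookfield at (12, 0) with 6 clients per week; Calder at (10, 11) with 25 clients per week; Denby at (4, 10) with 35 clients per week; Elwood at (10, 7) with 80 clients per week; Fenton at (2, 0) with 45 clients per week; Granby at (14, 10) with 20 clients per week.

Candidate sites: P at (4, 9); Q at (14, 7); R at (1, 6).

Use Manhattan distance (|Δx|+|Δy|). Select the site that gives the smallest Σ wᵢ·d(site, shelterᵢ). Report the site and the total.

Total weighted distance at each candidate:
  P (4, 9): total = 1842
  Q (14, 7): total = 2394
  R (1, 6): total = 2242
Minimum is at P with total 1842 blocks.

P, total 1842 blocks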